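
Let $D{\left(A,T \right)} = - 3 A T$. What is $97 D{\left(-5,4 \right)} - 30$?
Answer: $5790$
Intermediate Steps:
$D{\left(A,T \right)} = - 3 A T$
$97 D{\left(-5,4 \right)} - 30 = 97 \left(\left(-3\right) \left(-5\right) 4\right) - 30 = 97 \cdot 60 - 30 = 5820 - 30 = 5790$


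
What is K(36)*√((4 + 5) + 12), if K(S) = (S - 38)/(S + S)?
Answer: -√21/36 ≈ -0.12729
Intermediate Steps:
K(S) = (-38 + S)/(2*S) (K(S) = (-38 + S)/((2*S)) = (-38 + S)*(1/(2*S)) = (-38 + S)/(2*S))
K(36)*√((4 + 5) + 12) = ((½)*(-38 + 36)/36)*√((4 + 5) + 12) = ((½)*(1/36)*(-2))*√(9 + 12) = -√21/36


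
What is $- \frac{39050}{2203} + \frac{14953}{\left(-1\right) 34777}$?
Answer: $- \frac{1390983309}{76613731} \approx -18.156$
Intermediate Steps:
$- \frac{39050}{2203} + \frac{14953}{\left(-1\right) 34777} = \left(-39050\right) \frac{1}{2203} + \frac{14953}{-34777} = - \frac{39050}{2203} + 14953 \left(- \frac{1}{34777}\right) = - \frac{39050}{2203} - \frac{14953}{34777} = - \frac{1390983309}{76613731}$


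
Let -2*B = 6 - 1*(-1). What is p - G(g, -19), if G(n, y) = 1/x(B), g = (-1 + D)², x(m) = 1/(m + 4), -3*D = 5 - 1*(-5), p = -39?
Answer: -79/2 ≈ -39.500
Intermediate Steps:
B = -7/2 (B = -(6 - 1*(-1))/2 = -(6 + 1)/2 = -½*7 = -7/2 ≈ -3.5000)
D = -10/3 (D = -(5 - 1*(-5))/3 = -(5 + 5)/3 = -⅓*10 = -10/3 ≈ -3.3333)
x(m) = 1/(4 + m)
g = 169/9 (g = (-1 - 10/3)² = (-13/3)² = 169/9 ≈ 18.778)
G(n, y) = ½ (G(n, y) = 1/(1/(4 - 7/2)) = 1/(1/(½)) = 1/2 = ½)
p - G(g, -19) = -39 - 1*½ = -39 - ½ = -79/2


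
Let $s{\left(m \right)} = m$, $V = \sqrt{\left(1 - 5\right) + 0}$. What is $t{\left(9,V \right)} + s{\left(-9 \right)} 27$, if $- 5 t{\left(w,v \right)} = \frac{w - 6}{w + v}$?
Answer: $- \frac{103302}{425} + \frac{6 i}{425} \approx -243.06 + 0.014118 i$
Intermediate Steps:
$V = 2 i$ ($V = \sqrt{\left(1 - 5\right) + 0} = \sqrt{-4 + 0} = \sqrt{-4} = 2 i \approx 2.0 i$)
$t{\left(w,v \right)} = - \frac{-6 + w}{5 \left(v + w\right)}$ ($t{\left(w,v \right)} = - \frac{\left(w - 6\right) \frac{1}{w + v}}{5} = - \frac{\left(-6 + w\right) \frac{1}{v + w}}{5} = - \frac{\frac{1}{v + w} \left(-6 + w\right)}{5} = - \frac{-6 + w}{5 \left(v + w\right)}$)
$t{\left(9,V \right)} + s{\left(-9 \right)} 27 = \frac{6 - 9}{5 \left(2 i + 9\right)} - 243 = \frac{6 - 9}{5 \left(9 + 2 i\right)} - 243 = \frac{1}{5} \frac{9 - 2 i}{85} \left(-3\right) - 243 = \left(- \frac{27}{425} + \frac{6 i}{425}\right) - 243 = - \frac{103302}{425} + \frac{6 i}{425}$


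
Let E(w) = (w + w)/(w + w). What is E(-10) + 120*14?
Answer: 1681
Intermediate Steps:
E(w) = 1 (E(w) = (2*w)/((2*w)) = (2*w)*(1/(2*w)) = 1)
E(-10) + 120*14 = 1 + 120*14 = 1 + 1680 = 1681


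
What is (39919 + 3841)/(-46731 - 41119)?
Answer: -4376/8785 ≈ -0.49812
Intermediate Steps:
(39919 + 3841)/(-46731 - 41119) = 43760/(-87850) = 43760*(-1/87850) = -4376/8785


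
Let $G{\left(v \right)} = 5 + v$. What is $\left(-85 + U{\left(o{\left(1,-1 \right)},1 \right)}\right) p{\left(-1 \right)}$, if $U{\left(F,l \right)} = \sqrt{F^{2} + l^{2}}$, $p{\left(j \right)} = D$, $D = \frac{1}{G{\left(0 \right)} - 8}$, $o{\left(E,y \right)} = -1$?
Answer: $\frac{85}{3} - \frac{\sqrt{2}}{3} \approx 27.862$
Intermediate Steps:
$D = - \frac{1}{3}$ ($D = \frac{1}{\left(5 + 0\right) - 8} = \frac{1}{5 - 8} = \frac{1}{-3} = - \frac{1}{3} \approx -0.33333$)
$p{\left(j \right)} = - \frac{1}{3}$
$\left(-85 + U{\left(o{\left(1,-1 \right)},1 \right)}\right) p{\left(-1 \right)} = \left(-85 + \sqrt{\left(-1\right)^{2} + 1^{2}}\right) \left(- \frac{1}{3}\right) = \left(-85 + \sqrt{1 + 1}\right) \left(- \frac{1}{3}\right) = \left(-85 + \sqrt{2}\right) \left(- \frac{1}{3}\right) = \frac{85}{3} - \frac{\sqrt{2}}{3}$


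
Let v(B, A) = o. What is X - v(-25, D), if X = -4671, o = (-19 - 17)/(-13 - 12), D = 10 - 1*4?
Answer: -116811/25 ≈ -4672.4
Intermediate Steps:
D = 6 (D = 10 - 4 = 6)
o = 36/25 (o = -36/(-25) = -36*(-1/25) = 36/25 ≈ 1.4400)
v(B, A) = 36/25
X - v(-25, D) = -4671 - 1*36/25 = -4671 - 36/25 = -116811/25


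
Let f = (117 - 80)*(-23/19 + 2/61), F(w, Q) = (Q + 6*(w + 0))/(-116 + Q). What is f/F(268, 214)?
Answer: -2474745/1055849 ≈ -2.3438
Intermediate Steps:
F(w, Q) = (Q + 6*w)/(-116 + Q)
f = -50505/1159 (f = 37*(-23*1/19 + 2*(1/61)) = 37*(-23/19 + 2/61) = 37*(-1365/1159) = -50505/1159 ≈ -43.576)
f/F(268, 214) = -50505*(-116 + 214)/(214 + 6*268)/1159 = -50505*98/(214 + 1608)/1159 = -50505/(1159*((1/98)*1822)) = -50505/(1159*911/49) = -50505/1159*49/911 = -2474745/1055849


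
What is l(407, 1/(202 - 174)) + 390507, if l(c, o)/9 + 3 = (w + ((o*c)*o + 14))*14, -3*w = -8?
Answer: 21988143/56 ≈ 3.9265e+5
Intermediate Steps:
w = 8/3 (w = -⅓*(-8) = 8/3 ≈ 2.6667)
l(c, o) = 2073 + 126*c*o² (l(c, o) = -27 + 9*((8/3 + ((o*c)*o + 14))*14) = -27 + 9*((8/3 + ((c*o)*o + 14))*14) = -27 + 9*((8/3 + (c*o² + 14))*14) = -27 + 9*((8/3 + (14 + c*o²))*14) = -27 + 9*((50/3 + c*o²)*14) = -27 + 9*(700/3 + 14*c*o²) = -27 + (2100 + 126*c*o²) = 2073 + 126*c*o²)
l(407, 1/(202 - 174)) + 390507 = (2073 + 126*407*(1/(202 - 174))²) + 390507 = (2073 + 126*407*(1/28)²) + 390507 = (2073 + 126*407*(1/784)) + 390507 = (2073 + 3663/56) + 390507 = 119751/56 + 390507 = 21988143/56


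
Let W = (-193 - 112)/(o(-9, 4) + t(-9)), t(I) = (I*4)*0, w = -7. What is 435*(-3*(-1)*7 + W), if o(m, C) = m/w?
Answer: -282170/3 ≈ -94057.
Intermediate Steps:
o(m, C) = -m/7 (o(m, C) = m/(-7) = m*(-⅐) = -m/7)
t(I) = 0 (t(I) = (4*I)*0 = 0)
W = -2135/9 (W = (-193 - 112)/(-⅐*(-9) + 0) = -305/(9/7 + 0) = -305/9/7 = -305*7/9 = -2135/9 ≈ -237.22)
435*(-3*(-1)*7 + W) = 435*(-3*(-1)*7 - 2135/9) = 435*(3*7 - 2135/9) = 435*(21 - 2135/9) = 435*(-1946/9) = -282170/3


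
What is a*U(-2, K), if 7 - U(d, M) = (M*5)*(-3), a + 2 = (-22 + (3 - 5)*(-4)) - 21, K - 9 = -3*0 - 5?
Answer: -2479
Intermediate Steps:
K = 4 (K = 9 + (-3*0 - 5) = 9 + (0 - 5) = 9 - 5 = 4)
a = -37 (a = -2 + ((-22 + (3 - 5)*(-4)) - 21) = -2 + ((-22 - 2*(-4)) - 21) = -2 + ((-22 + 8) - 21) = -2 + (-14 - 21) = -2 - 35 = -37)
U(d, M) = 7 + 15*M (U(d, M) = 7 - M*5*(-3) = 7 - 5*M*(-3) = 7 - (-15)*M = 7 + 15*M)
a*U(-2, K) = -37*(7 + 15*4) = -37*(7 + 60) = -37*67 = -2479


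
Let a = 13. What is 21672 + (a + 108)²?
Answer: 36313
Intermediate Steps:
21672 + (a + 108)² = 21672 + (13 + 108)² = 21672 + 121² = 21672 + 14641 = 36313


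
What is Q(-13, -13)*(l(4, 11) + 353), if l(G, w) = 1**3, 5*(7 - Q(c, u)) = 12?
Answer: 8142/5 ≈ 1628.4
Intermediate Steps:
Q(c, u) = 23/5 (Q(c, u) = 7 - 1/5*12 = 7 - 12/5 = 23/5)
l(G, w) = 1
Q(-13, -13)*(l(4, 11) + 353) = 23*(1 + 353)/5 = (23/5)*354 = 8142/5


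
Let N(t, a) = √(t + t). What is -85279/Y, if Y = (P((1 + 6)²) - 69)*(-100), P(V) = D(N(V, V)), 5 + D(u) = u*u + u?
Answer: 255837/5975 - 596953*√2/47800 ≈ 25.156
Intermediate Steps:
N(t, a) = √2*√t (N(t, a) = √(2*t) = √2*√t)
D(u) = -5 + u + u² (D(u) = -5 + (u*u + u) = -5 + (u² + u) = -5 + (u + u²) = -5 + u + u²)
P(V) = -5 + 2*V + √2*√V (P(V) = -5 + √2*√V + (√2*√V)² = -5 + √2*√V + 2*V = -5 + 2*V + √2*√V)
Y = -2400 - 700*√2 (Y = ((-5 + 2*(1 + 6)² + √2*√((1 + 6)²)) - 69)*(-100) = ((-5 + 2*7² + √2*√(7²)) - 69)*(-100) = ((-5 + 2*49 + √2*√49) - 69)*(-100) = ((-5 + 98 + √2*7) - 69)*(-100) = ((-5 + 98 + 7*√2) - 69)*(-100) = ((93 + 7*√2) - 69)*(-100) = (24 + 7*√2)*(-100) = -2400 - 700*√2 ≈ -3389.9)
-85279/Y = -85279/(-2400 - 700*√2)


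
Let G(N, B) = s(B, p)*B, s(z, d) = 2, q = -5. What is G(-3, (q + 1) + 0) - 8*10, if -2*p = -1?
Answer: -88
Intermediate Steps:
p = ½ (p = -½*(-1) = ½ ≈ 0.50000)
G(N, B) = 2*B
G(-3, (q + 1) + 0) - 8*10 = 2*((-5 + 1) + 0) - 8*10 = 2*(-4 + 0) - 80 = 2*(-4) - 80 = -8 - 80 = -88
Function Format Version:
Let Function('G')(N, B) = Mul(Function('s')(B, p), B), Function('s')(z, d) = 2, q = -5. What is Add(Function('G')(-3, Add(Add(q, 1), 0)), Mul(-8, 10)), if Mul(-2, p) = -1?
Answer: -88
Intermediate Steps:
p = Rational(1, 2) (p = Mul(Rational(-1, 2), -1) = Rational(1, 2) ≈ 0.50000)
Function('G')(N, B) = Mul(2, B)
Add(Function('G')(-3, Add(Add(q, 1), 0)), Mul(-8, 10)) = Add(Mul(2, Add(Add(-5, 1), 0)), Mul(-8, 10)) = Add(Mul(2, Add(-4, 0)), -80) = Add(Mul(2, -4), -80) = Add(-8, -80) = -88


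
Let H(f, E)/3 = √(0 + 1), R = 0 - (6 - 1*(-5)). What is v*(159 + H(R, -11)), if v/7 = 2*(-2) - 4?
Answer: -9072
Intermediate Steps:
R = -11 (R = 0 - (6 + 5) = 0 - 1*11 = 0 - 11 = -11)
H(f, E) = 3 (H(f, E) = 3*√(0 + 1) = 3*√1 = 3*1 = 3)
v = -56 (v = 7*(2*(-2) - 4) = 7*(-4 - 4) = 7*(-8) = -56)
v*(159 + H(R, -11)) = -56*(159 + 3) = -56*162 = -9072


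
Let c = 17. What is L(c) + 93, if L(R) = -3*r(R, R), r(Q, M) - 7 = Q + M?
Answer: -30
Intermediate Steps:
r(Q, M) = 7 + M + Q (r(Q, M) = 7 + (Q + M) = 7 + (M + Q) = 7 + M + Q)
L(R) = -21 - 6*R (L(R) = -3*(7 + R + R) = -3*(7 + 2*R) = -21 - 6*R)
L(c) + 93 = (-21 - 6*17) + 93 = (-21 - 102) + 93 = -123 + 93 = -30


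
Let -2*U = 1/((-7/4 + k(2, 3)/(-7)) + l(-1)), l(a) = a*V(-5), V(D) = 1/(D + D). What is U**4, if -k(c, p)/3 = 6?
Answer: 24010000/276922881 ≈ 0.086703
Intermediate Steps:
V(D) = 1/(2*D)
k(c, p) = -18 (k(c, p) = -3*6 = -18)
l(a) = -a/10 (l(a) = a*((1/2)/(-5)) = a*((1/2)*(-1/5)) = a*(-1/10) = -a/10)
U = -70/129 (U = -1/(2*((-7/4 - 18/(-7)) - 1/10*(-1))) = -1/(2*((-7*1/4 - 18*(-1/7)) + 1/10)) = -1/(2*((-7/4 + 18/7) + 1/10)) = -1/(2*(23/28 + 1/10)) = -1/(2*129/140) = -1/2*140/129 = -70/129 ≈ -0.54264)
U**4 = (-70/129)**4 = 24010000/276922881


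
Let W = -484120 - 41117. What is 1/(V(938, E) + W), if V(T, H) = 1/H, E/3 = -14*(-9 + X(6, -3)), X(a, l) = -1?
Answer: -420/220599539 ≈ -1.9039e-6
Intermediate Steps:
E = 420 (E = 3*(-14*(-9 - 1)) = 3*(-14*(-10)) = 3*140 = 420)
W = -525237
1/(V(938, E) + W) = 1/(1/420 - 525237) = 1/(-220599539/420) = -420/220599539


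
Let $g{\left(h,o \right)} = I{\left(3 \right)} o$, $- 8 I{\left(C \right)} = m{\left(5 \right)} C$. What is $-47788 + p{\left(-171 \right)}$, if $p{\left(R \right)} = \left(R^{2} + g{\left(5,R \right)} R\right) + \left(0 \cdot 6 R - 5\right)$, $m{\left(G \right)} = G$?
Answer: $- \frac{587031}{8} \approx -73379.0$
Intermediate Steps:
$I{\left(C \right)} = - \frac{5 C}{8}$
$g{\left(h,o \right)} = - \frac{15 o}{8}$ ($g{\left(h,o \right)} = \left(- \frac{5}{8}\right) 3 o = - \frac{15 o}{8}$)
$p{\left(R \right)} = -5 - \frac{7 R^{2}}{8}$ ($p{\left(R \right)} = \left(R^{2} + - \frac{15 R}{8} R\right) + \left(0 \cdot 6 R - 5\right) = \left(R^{2} - \frac{15 R^{2}}{8}\right) - \left(5 + 0 R\right) = - \frac{7 R^{2}}{8} + \left(0 - 5\right) = - \frac{7 R^{2}}{8} - 5 = -5 - \frac{7 R^{2}}{8}$)
$-47788 + p{\left(-171 \right)} = -47788 - \left(5 + \frac{7 \left(-171\right)^{2}}{8}\right) = -47788 - \frac{204727}{8} = - \frac{587031}{8}$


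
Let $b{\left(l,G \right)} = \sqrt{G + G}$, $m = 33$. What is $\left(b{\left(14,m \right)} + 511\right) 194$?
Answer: $99134 + 194 \sqrt{66} \approx 1.0071 \cdot 10^{5}$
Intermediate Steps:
$b{\left(l,G \right)} = \sqrt{2} \sqrt{G}$ ($b{\left(l,G \right)} = \sqrt{2 G} = \sqrt{2} \sqrt{G}$)
$\left(b{\left(14,m \right)} + 511\right) 194 = \left(\sqrt{2} \sqrt{33} + 511\right) 194 = \left(\sqrt{66} + 511\right) 194 = \left(511 + \sqrt{66}\right) 194 = 99134 + 194 \sqrt{66}$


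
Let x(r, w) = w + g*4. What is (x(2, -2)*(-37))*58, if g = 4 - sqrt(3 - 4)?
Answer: -30044 + 8584*I ≈ -30044.0 + 8584.0*I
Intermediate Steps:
g = 4 - I (g = 4 - sqrt(-1) = 4 - I ≈ 4.0 - 1.0*I)
x(r, w) = 16 + w - 4*I (x(r, w) = w + (4 - I)*4 = w + (16 - 4*I) = 16 + w - 4*I)
(x(2, -2)*(-37))*58 = ((16 - 2 - 4*I)*(-37))*58 = ((14 - 4*I)*(-37))*58 = (-518 + 148*I)*58 = -30044 + 8584*I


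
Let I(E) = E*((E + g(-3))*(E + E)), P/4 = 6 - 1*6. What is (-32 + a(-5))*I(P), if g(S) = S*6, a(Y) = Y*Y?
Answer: 0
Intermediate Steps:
a(Y) = Y²
g(S) = 6*S
P = 0 (P = 4*(6 - 1*6) = 4*(6 - 6) = 4*0 = 0)
I(E) = 2*E²*(-18 + E) (I(E) = E*((E + 6*(-3))*(E + E)) = E*((E - 18)*(2*E)) = E*((-18 + E)*(2*E)) = E*(2*E*(-18 + E)) = 2*E²*(-18 + E))
(-32 + a(-5))*I(P) = (-32 + (-5)²)*(2*0²*(-18 + 0)) = (-32 + 25)*(2*0*(-18)) = -7*0 = 0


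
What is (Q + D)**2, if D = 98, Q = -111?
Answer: 169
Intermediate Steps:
(Q + D)**2 = (-111 + 98)**2 = (-13)**2 = 169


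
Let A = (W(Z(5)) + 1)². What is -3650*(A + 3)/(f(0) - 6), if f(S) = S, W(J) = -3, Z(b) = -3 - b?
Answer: 12775/3 ≈ 4258.3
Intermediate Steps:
A = 4 (A = (-3 + 1)² = (-2)² = 4)
-3650*(A + 3)/(f(0) - 6) = -3650*(4 + 3)/(0 - 6) = -25550/(-6) = -25550*(-1)/6 = -3650*(-7/6) = 12775/3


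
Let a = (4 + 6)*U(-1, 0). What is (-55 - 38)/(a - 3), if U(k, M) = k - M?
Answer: 93/13 ≈ 7.1538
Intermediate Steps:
a = -10 (a = (4 + 6)*(-1 - 1*0) = 10*(-1 + 0) = 10*(-1) = -10)
(-55 - 38)/(a - 3) = (-55 - 38)/(-10 - 3) = -93/(-13) = -93*(-1/13) = 93/13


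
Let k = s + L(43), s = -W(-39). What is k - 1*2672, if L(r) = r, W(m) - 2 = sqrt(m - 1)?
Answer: -2631 - 2*I*sqrt(10) ≈ -2631.0 - 6.3246*I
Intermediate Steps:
W(m) = 2 + sqrt(-1 + m) (W(m) = 2 + sqrt(m - 1) = 2 + sqrt(-1 + m))
s = -2 - 2*I*sqrt(10) (s = -(2 + sqrt(-1 - 39)) = -(2 + sqrt(-40)) = -(2 + 2*I*sqrt(10)) = -2 - 2*I*sqrt(10) ≈ -2.0 - 6.3246*I)
k = 41 - 2*I*sqrt(10) (k = (-2 - 2*I*sqrt(10)) + 43 = 41 - 2*I*sqrt(10) ≈ 41.0 - 6.3246*I)
k - 1*2672 = (41 - 2*I*sqrt(10)) - 1*2672 = (41 - 2*I*sqrt(10)) - 2672 = -2631 - 2*I*sqrt(10)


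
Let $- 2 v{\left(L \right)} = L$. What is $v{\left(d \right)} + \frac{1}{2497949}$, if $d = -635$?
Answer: $\frac{1586197617}{4995898} \approx 317.5$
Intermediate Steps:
$v{\left(L \right)} = - \frac{L}{2}$
$v{\left(d \right)} + \frac{1}{2497949} = \left(- \frac{1}{2}\right) \left(-635\right) + \frac{1}{2497949} = \frac{635}{2} + \frac{1}{2497949} = \frac{1586197617}{4995898}$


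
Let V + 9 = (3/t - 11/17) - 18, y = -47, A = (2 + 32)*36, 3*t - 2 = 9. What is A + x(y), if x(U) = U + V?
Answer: 215082/187 ≈ 1150.2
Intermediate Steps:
t = 11/3 (t = 2/3 + (1/3)*9 = 2/3 + 3 = 11/3 ≈ 3.6667)
A = 1224 (A = 34*36 = 1224)
V = -5017/187 (V = -9 + ((3/(11/3) - 11/17) - 18) = -9 + ((3*(3/11) - 11*1/17) - 18) = -9 + ((9/11 - 11/17) - 18) = -9 + (32/187 - 18) = -9 - 3334/187 = -5017/187 ≈ -26.829)
x(U) = -5017/187 + U (x(U) = U - 5017/187 = -5017/187 + U)
A + x(y) = 1224 + (-5017/187 - 47) = 1224 - 13806/187 = 215082/187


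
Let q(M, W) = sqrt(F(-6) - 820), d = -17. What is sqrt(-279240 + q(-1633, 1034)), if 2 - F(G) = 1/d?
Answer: sqrt(-80700360 + 51*I*sqrt(26265))/17 ≈ 0.027061 + 528.43*I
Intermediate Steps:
F(G) = 35/17 (F(G) = 2 - 1/(-17) = 2 - 1*(-1/17) = 2 + 1/17 = 35/17)
q(M, W) = 3*I*sqrt(26265)/17 (q(M, W) = sqrt(35/17 - 820) = sqrt(-13905/17) = 3*I*sqrt(26265)/17)
sqrt(-279240 + q(-1633, 1034)) = sqrt(-279240 + 3*I*sqrt(26265)/17)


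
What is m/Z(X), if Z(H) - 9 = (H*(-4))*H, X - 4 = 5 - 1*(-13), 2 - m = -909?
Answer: -911/1927 ≈ -0.47276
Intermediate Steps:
m = 911 (m = 2 - 1*(-909) = 2 + 909 = 911)
X = 22 (X = 4 + (5 - 1*(-13)) = 4 + (5 + 13) = 4 + 18 = 22)
Z(H) = 9 - 4*H² (Z(H) = 9 + (H*(-4))*H = 9 + (-4*H)*H = 9 - 4*H²)
m/Z(X) = 911/(9 - 4*22²) = 911/(9 - 4*484) = 911/(9 - 1936) = 911/(-1927) = 911*(-1/1927) = -911/1927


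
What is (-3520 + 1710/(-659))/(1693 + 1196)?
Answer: -2321390/1903851 ≈ -1.2193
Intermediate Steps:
(-3520 + 1710/(-659))/(1693 + 1196) = (-3520 + 1710*(-1/659))/2889 = (-3520 - 1710/659)*(1/2889) = -2321390/659*1/2889 = -2321390/1903851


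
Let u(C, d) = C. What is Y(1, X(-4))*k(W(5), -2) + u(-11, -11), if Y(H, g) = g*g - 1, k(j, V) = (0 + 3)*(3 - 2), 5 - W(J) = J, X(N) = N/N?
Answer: -11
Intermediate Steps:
X(N) = 1
W(J) = 5 - J
k(j, V) = 3 (k(j, V) = 3*1 = 3)
Y(H, g) = -1 + g**2 (Y(H, g) = g**2 - 1 = -1 + g**2)
Y(1, X(-4))*k(W(5), -2) + u(-11, -11) = (-1 + 1**2)*3 - 11 = (-1 + 1)*3 - 11 = 0*3 - 11 = 0 - 11 = -11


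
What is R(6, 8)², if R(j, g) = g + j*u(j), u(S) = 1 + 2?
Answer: 676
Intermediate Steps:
u(S) = 3
R(j, g) = g + 3*j (R(j, g) = g + j*3 = g + 3*j)
R(6, 8)² = (8 + 3*6)² = (8 + 18)² = 26² = 676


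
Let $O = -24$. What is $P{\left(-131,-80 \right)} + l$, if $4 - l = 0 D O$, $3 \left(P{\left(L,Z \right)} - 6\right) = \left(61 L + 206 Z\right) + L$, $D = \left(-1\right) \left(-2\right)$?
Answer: $- \frac{24572}{3} \approx -8190.7$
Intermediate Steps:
$D = 2$
$P{\left(L,Z \right)} = 6 + \frac{62 L}{3} + \frac{206 Z}{3}$ ($P{\left(L,Z \right)} = 6 + \frac{\left(61 L + 206 Z\right) + L}{3} = 6 + \frac{62 L + 206 Z}{3} = 6 + \left(\frac{62 L}{3} + \frac{206 Z}{3}\right) = 6 + \frac{62 L}{3} + \frac{206 Z}{3}$)
$l = 4$ ($l = 4 - 0 \cdot 2 \left(-24\right) = 4 - 0 \left(-24\right) = 4 - 0 = 4 + 0 = 4$)
$P{\left(-131,-80 \right)} + l = \left(6 + \frac{62}{3} \left(-131\right) + \frac{206}{3} \left(-80\right)\right) + 4 = \left(6 - \frac{8122}{3} - \frac{16480}{3}\right) + 4 = - \frac{24584}{3} + 4 = - \frac{24572}{3}$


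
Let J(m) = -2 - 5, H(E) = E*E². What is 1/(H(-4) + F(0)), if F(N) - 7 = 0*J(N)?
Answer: -1/57 ≈ -0.017544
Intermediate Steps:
H(E) = E³
J(m) = -7
F(N) = 7 (F(N) = 7 + 0*(-7) = 7 + 0 = 7)
1/(H(-4) + F(0)) = 1/((-4)³ + 7) = 1/(-64 + 7) = 1/(-57) = -1/57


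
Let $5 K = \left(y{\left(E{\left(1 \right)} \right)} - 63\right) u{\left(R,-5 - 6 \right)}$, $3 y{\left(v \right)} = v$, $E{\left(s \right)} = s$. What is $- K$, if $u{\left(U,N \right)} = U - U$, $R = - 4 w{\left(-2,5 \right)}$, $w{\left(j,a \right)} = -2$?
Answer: $0$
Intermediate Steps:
$y{\left(v \right)} = \frac{v}{3}$
$R = 8$ ($R = \left(-4\right) \left(-2\right) = 8$)
$u{\left(U,N \right)} = 0$
$K = 0$ ($K = \frac{\left(\frac{1}{3} \cdot 1 - 63\right) 0}{5} = \frac{\left(\frac{1}{3} - 63\right) 0}{5} = \frac{\left(- \frac{188}{3}\right) 0}{5} = \frac{1}{5} \cdot 0 = 0$)
$- K = \left(-1\right) 0 = 0$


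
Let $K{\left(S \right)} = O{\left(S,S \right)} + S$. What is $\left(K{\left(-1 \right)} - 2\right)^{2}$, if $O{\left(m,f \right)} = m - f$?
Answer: $9$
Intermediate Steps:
$K{\left(S \right)} = S$ ($K{\left(S \right)} = \left(S - S\right) + S = 0 + S = S$)
$\left(K{\left(-1 \right)} - 2\right)^{2} = \left(-1 - 2\right)^{2} = \left(-3\right)^{2} = 9$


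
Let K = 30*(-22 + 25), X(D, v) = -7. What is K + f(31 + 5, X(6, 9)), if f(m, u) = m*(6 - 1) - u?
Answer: 277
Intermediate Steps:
f(m, u) = -u + 5*m (f(m, u) = m*5 - u = 5*m - u = -u + 5*m)
K = 90 (K = 30*3 = 90)
K + f(31 + 5, X(6, 9)) = 90 + (-1*(-7) + 5*(31 + 5)) = 90 + (7 + 5*36) = 90 + (7 + 180) = 90 + 187 = 277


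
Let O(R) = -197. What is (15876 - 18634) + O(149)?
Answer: -2955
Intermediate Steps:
(15876 - 18634) + O(149) = (15876 - 18634) - 197 = -2758 - 197 = -2955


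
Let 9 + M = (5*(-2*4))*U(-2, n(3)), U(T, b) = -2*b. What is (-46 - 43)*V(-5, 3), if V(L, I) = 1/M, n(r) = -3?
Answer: 89/249 ≈ 0.35743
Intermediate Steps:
M = -249 (M = -9 + (5*(-2*4))*(-2*(-3)) = -9 + (5*(-8))*6 = -9 - 40*6 = -9 - 240 = -249)
V(L, I) = -1/249 (V(L, I) = 1/(-249) = -1/249)
(-46 - 43)*V(-5, 3) = (-46 - 43)*(-1/249) = -89*(-1/249) = 89/249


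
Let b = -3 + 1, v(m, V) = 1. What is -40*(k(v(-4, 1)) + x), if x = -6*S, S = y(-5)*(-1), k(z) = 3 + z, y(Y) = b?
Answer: 320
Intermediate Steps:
b = -2
y(Y) = -2
S = 2 (S = -2*(-1) = 2)
x = -12 (x = -6*2 = -12)
-40*(k(v(-4, 1)) + x) = -40*((3 + 1) - 12) = -40*(4 - 12) = -40*(-8) = 320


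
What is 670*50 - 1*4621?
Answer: 28879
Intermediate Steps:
670*50 - 1*4621 = 33500 - 4621 = 28879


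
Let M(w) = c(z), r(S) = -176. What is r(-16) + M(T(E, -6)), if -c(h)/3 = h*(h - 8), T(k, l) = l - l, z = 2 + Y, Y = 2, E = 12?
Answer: -128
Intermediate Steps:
z = 4 (z = 2 + 2 = 4)
T(k, l) = 0
c(h) = -3*h*(-8 + h) (c(h) = -3*h*(h - 8) = -3*h*(-8 + h))
M(w) = 48 (M(w) = 3*4*(8 - 1*4) = 3*4*(8 - 4) = 3*4*4 = 48)
r(-16) + M(T(E, -6)) = -176 + 48 = -128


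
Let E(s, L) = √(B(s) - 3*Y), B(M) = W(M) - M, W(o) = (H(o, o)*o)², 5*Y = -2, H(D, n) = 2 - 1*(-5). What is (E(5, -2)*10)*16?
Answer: 32*√30530 ≈ 5591.3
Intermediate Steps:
H(D, n) = 7 (H(D, n) = 2 + 5 = 7)
Y = -⅖ (Y = (⅕)*(-2) = -⅖ ≈ -0.40000)
W(o) = 49*o² (W(o) = (7*o)² = 49*o²)
B(M) = -M + 49*M² (B(M) = 49*M² - M = -M + 49*M²)
E(s, L) = √(6/5 + s*(-1 + 49*s)) (E(s, L) = √(s*(-1 + 49*s) - 3*(-⅖)) = √(s*(-1 + 49*s) + 6/5) = √(6/5 + s*(-1 + 49*s)))
(E(5, -2)*10)*16 = ((√(30 - 25*5 + 1225*5²)/5)*10)*16 = ((√(30 - 125 + 1225*25)/5)*10)*16 = ((√(30 - 125 + 30625)/5)*10)*16 = ((√30530/5)*10)*16 = (2*√30530)*16 = 32*√30530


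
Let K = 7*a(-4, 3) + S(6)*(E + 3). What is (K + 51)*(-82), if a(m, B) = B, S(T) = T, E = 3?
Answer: -8856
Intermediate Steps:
K = 57 (K = 7*3 + 6*(3 + 3) = 21 + 6*6 = 21 + 36 = 57)
(K + 51)*(-82) = (57 + 51)*(-82) = 108*(-82) = -8856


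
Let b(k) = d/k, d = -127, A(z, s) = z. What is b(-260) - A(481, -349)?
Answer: -124933/260 ≈ -480.51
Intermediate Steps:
b(k) = -127/k
b(-260) - A(481, -349) = -127/(-260) - 1*481 = -127*(-1/260) - 481 = 127/260 - 481 = -124933/260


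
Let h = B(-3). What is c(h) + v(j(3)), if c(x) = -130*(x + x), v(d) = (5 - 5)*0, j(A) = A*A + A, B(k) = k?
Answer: 780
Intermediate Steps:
j(A) = A + A² (j(A) = A² + A = A + A²)
h = -3
v(d) = 0 (v(d) = 0*0 = 0)
c(x) = -260*x
c(h) + v(j(3)) = -260*(-3) + 0 = 780 + 0 = 780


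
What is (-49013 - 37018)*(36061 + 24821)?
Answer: -5237739342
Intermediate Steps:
(-49013 - 37018)*(36061 + 24821) = -86031*60882 = -5237739342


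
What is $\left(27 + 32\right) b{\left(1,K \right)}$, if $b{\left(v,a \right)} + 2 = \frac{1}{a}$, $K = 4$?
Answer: $- \frac{413}{4} \approx -103.25$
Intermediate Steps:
$b{\left(v,a \right)} = -2 + \frac{1}{a}$
$\left(27 + 32\right) b{\left(1,K \right)} = \left(27 + 32\right) \left(-2 + \frac{1}{4}\right) = 59 \left(-2 + \frac{1}{4}\right) = 59 \left(- \frac{7}{4}\right) = - \frac{413}{4}$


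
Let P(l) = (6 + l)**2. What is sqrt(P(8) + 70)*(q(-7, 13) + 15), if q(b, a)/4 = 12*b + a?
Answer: -269*sqrt(266) ≈ -4387.3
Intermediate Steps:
q(b, a) = 4*a + 48*b (q(b, a) = 4*(12*b + a) = 4*(a + 12*b) = 4*a + 48*b)
sqrt(P(8) + 70)*(q(-7, 13) + 15) = sqrt((6 + 8)**2 + 70)*((4*13 + 48*(-7)) + 15) = sqrt(14**2 + 70)*((52 - 336) + 15) = sqrt(196 + 70)*(-284 + 15) = sqrt(266)*(-269) = -269*sqrt(266)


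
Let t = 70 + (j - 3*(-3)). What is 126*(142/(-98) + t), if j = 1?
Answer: 69282/7 ≈ 9897.4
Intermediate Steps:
t = 80 (t = 70 + (1 - 3*(-3)) = 70 + (1 + 9) = 70 + 10 = 80)
126*(142/(-98) + t) = 126*(142/(-98) + 80) = 126*(142*(-1/98) + 80) = 126*(-71/49 + 80) = 126*(3849/49) = 69282/7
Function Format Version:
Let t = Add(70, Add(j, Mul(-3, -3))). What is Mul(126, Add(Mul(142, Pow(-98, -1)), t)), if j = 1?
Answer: Rational(69282, 7) ≈ 9897.4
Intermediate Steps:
t = 80 (t = Add(70, Add(1, Mul(-3, -3))) = Add(70, Add(1, 9)) = Add(70, 10) = 80)
Mul(126, Add(Mul(142, Pow(-98, -1)), t)) = Mul(126, Add(Mul(142, Pow(-98, -1)), 80)) = Mul(126, Add(Mul(142, Rational(-1, 98)), 80)) = Mul(126, Add(Rational(-71, 49), 80)) = Mul(126, Rational(3849, 49)) = Rational(69282, 7)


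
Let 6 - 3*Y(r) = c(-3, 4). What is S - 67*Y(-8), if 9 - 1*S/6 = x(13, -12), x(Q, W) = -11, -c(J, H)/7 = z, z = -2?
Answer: 896/3 ≈ 298.67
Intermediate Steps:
c(J, H) = 14 (c(J, H) = -7*(-2) = 14)
Y(r) = -8/3 (Y(r) = 2 - 1/3*14 = 2 - 14/3 = -8/3)
S = 120 (S = 54 - 6*(-11) = 54 + 66 = 120)
S - 67*Y(-8) = 120 - 67*(-8/3) = 120 + 536/3 = 896/3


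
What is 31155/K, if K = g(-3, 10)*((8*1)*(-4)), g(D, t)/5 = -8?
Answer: 6231/256 ≈ 24.340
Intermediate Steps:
g(D, t) = -40 (g(D, t) = 5*(-8) = -40)
K = 1280 (K = -40*8*1*(-4) = -320*(-4) = -40*(-32) = 1280)
31155/K = 31155/1280 = 31155*(1/1280) = 6231/256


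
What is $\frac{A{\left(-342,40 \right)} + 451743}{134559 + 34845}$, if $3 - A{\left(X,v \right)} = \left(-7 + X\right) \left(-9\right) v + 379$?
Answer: $\frac{325727}{169404} \approx 1.9228$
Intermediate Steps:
$A{\left(X,v \right)} = -376 - v \left(63 - 9 X\right)$ ($A{\left(X,v \right)} = 3 - \left(\left(-7 + X\right) \left(-9\right) v + 379\right) = 3 - \left(\left(63 - 9 X\right) v + 379\right) = 3 - \left(v \left(63 - 9 X\right) + 379\right) = 3 - \left(379 + v \left(63 - 9 X\right)\right) = -376 - v \left(63 - 9 X\right)$)
$\frac{A{\left(-342,40 \right)} + 451743}{134559 + 34845} = \frac{\left(-376 - 2520 + 9 \left(-342\right) 40\right) + 451743}{134559 + 34845} = \frac{\left(-376 - 2520 - 123120\right) + 451743}{169404} = \left(-126016 + 451743\right) \frac{1}{169404} = 325727 \cdot \frac{1}{169404} = \frac{325727}{169404}$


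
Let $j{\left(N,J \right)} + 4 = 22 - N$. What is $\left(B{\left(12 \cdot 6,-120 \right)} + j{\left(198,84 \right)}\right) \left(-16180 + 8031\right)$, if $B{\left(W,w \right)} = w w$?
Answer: $-115878780$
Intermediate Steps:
$j{\left(N,J \right)} = 18 - N$ ($j{\left(N,J \right)} = -4 - \left(-22 + N\right) = 18 - N$)
$B{\left(W,w \right)} = w^{2}$
$\left(B{\left(12 \cdot 6,-120 \right)} + j{\left(198,84 \right)}\right) \left(-16180 + 8031\right) = \left(\left(-120\right)^{2} + \left(18 - 198\right)\right) \left(-16180 + 8031\right) = \left(14400 + \left(18 - 198\right)\right) \left(-8149\right) = \left(14400 - 180\right) \left(-8149\right) = 14220 \left(-8149\right) = -115878780$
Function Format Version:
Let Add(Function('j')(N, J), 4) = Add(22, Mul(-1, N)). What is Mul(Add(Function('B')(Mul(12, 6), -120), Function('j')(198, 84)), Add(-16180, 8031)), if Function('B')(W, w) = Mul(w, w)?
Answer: -115878780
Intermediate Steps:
Function('j')(N, J) = Add(18, Mul(-1, N)) (Function('j')(N, J) = Add(-4, Add(22, Mul(-1, N))) = Add(18, Mul(-1, N)))
Function('B')(W, w) = Pow(w, 2)
Mul(Add(Function('B')(Mul(12, 6), -120), Function('j')(198, 84)), Add(-16180, 8031)) = Mul(Add(Pow(-120, 2), Add(18, Mul(-1, 198))), Add(-16180, 8031)) = Mul(Add(14400, Add(18, -198)), -8149) = Mul(Add(14400, -180), -8149) = Mul(14220, -8149) = -115878780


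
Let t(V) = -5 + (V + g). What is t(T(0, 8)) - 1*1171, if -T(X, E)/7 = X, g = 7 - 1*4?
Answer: -1173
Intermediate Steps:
g = 3 (g = 7 - 4 = 3)
T(X, E) = -7*X
t(V) = -2 + V (t(V) = -5 + (V + 3) = -5 + (3 + V) = -2 + V)
t(T(0, 8)) - 1*1171 = (-2 - 7*0) - 1*1171 = (-2 + 0) - 1171 = -2 - 1171 = -1173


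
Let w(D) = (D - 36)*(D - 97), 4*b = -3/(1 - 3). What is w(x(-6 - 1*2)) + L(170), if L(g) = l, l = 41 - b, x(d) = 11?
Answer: 17525/8 ≈ 2190.6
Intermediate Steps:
b = 3/8 (b = (-3/(1 - 3))/4 = (-3/(-2))/4 = (-½*(-3))/4 = (¼)*(3/2) = 3/8 ≈ 0.37500)
l = 325/8 (l = 41 - 1*3/8 = 41 - 3/8 = 325/8 ≈ 40.625)
L(g) = 325/8
w(D) = (-97 + D)*(-36 + D) (w(D) = (-36 + D)*(-97 + D) = (-97 + D)*(-36 + D))
w(x(-6 - 1*2)) + L(170) = (3492 + 11² - 133*11) + 325/8 = (3492 + 121 - 1463) + 325/8 = 2150 + 325/8 = 17525/8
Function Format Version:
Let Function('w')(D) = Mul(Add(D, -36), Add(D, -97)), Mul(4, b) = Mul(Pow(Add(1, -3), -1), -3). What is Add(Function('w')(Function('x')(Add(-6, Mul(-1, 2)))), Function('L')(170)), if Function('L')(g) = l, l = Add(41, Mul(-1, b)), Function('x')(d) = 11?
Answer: Rational(17525, 8) ≈ 2190.6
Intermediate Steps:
b = Rational(3, 8) (b = Mul(Rational(1, 4), Mul(Pow(Add(1, -3), -1), -3)) = Mul(Rational(1, 4), Mul(Pow(-2, -1), -3)) = Mul(Rational(1, 4), Mul(Rational(-1, 2), -3)) = Mul(Rational(1, 4), Rational(3, 2)) = Rational(3, 8) ≈ 0.37500)
l = Rational(325, 8) (l = Add(41, Mul(-1, Rational(3, 8))) = Add(41, Rational(-3, 8)) = Rational(325, 8) ≈ 40.625)
Function('L')(g) = Rational(325, 8)
Function('w')(D) = Mul(Add(-97, D), Add(-36, D)) (Function('w')(D) = Mul(Add(-36, D), Add(-97, D)) = Mul(Add(-97, D), Add(-36, D)))
Add(Function('w')(Function('x')(Add(-6, Mul(-1, 2)))), Function('L')(170)) = Add(Add(3492, Pow(11, 2), Mul(-133, 11)), Rational(325, 8)) = Add(Add(3492, 121, -1463), Rational(325, 8)) = Add(2150, Rational(325, 8)) = Rational(17525, 8)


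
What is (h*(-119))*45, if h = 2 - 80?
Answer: 417690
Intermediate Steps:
h = -78
(h*(-119))*45 = -78*(-119)*45 = 9282*45 = 417690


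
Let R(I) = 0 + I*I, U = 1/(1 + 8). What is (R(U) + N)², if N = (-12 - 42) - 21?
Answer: 36893476/6561 ≈ 5623.1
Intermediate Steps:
U = ⅑ (U = 1/9 = ⅑ ≈ 0.11111)
N = -75 (N = -54 - 21 = -75)
R(I) = I² (R(I) = 0 + I² = I²)
(R(U) + N)² = ((⅑)² - 75)² = (1/81 - 75)² = (-6074/81)² = 36893476/6561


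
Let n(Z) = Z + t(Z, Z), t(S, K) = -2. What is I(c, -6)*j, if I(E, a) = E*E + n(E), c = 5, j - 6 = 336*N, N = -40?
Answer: -376152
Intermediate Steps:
j = -13434 (j = 6 + 336*(-40) = 6 - 13440 = -13434)
n(Z) = -2 + Z (n(Z) = Z - 2 = -2 + Z)
I(E, a) = -2 + E + E² (I(E, a) = E*E + (-2 + E) = E² + (-2 + E) = -2 + E + E²)
I(c, -6)*j = (-2 + 5 + 5²)*(-13434) = (-2 + 5 + 25)*(-13434) = 28*(-13434) = -376152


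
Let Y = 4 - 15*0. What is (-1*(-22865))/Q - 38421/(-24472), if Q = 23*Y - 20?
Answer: 8786228/27531 ≈ 319.14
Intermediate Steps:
Y = 4 (Y = 4 - 5*0 = 4 + 0 = 4)
Q = 72 (Q = 23*4 - 20 = 92 - 20 = 72)
(-1*(-22865))/Q - 38421/(-24472) = -1*(-22865)/72 - 38421/(-24472) = 22865*(1/72) - 38421*(-1/24472) = 22865/72 + 38421/24472 = 8786228/27531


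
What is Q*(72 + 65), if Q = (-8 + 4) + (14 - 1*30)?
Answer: -2740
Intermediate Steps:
Q = -20 (Q = -4 + (14 - 30) = -4 - 16 = -20)
Q*(72 + 65) = -20*(72 + 65) = -20*137 = -2740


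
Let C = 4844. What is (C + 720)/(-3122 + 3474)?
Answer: 1391/88 ≈ 15.807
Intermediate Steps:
(C + 720)/(-3122 + 3474) = (4844 + 720)/(-3122 + 3474) = 5564/352 = 5564*(1/352) = 1391/88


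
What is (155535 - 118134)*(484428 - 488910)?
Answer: -167631282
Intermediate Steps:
(155535 - 118134)*(484428 - 488910) = 37401*(-4482) = -167631282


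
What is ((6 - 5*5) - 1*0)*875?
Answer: -16625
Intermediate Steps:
((6 - 5*5) - 1*0)*875 = ((6 - 25) + 0)*875 = (-19 + 0)*875 = -19*875 = -16625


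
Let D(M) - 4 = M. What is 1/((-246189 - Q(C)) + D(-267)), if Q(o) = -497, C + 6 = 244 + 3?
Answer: -1/245955 ≈ -4.0658e-6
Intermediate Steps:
C = 241 (C = -6 + (244 + 3) = -6 + 247 = 241)
D(M) = 4 + M
1/((-246189 - Q(C)) + D(-267)) = 1/((-246189 - 1*(-497)) + (4 - 267)) = 1/((-246189 + 497) - 263) = 1/(-245692 - 263) = 1/(-245955) = -1/245955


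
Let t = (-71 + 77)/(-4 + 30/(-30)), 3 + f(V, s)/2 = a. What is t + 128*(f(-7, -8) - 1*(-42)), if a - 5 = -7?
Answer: 20474/5 ≈ 4094.8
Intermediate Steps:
a = -2 (a = 5 - 7 = -2)
f(V, s) = -10 (f(V, s) = -6 + 2*(-2) = -6 - 4 = -10)
t = -6/5 (t = 6/(-4 + 30*(-1/30)) = 6/(-4 - 1) = 6/(-5) = 6*(-⅕) = -6/5 ≈ -1.2000)
t + 128*(f(-7, -8) - 1*(-42)) = -6/5 + 128*(-10 - 1*(-42)) = -6/5 + 128*(-10 + 42) = -6/5 + 128*32 = -6/5 + 4096 = 20474/5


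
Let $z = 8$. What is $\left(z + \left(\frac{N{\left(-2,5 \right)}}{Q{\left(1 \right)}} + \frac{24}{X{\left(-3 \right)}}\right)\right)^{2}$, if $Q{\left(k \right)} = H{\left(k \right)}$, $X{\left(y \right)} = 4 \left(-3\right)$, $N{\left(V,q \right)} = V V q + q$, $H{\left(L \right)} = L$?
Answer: $961$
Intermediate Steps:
$N{\left(V,q \right)} = q + q V^{2}$ ($N{\left(V,q \right)} = V^{2} q + q = q V^{2} + q = q + q V^{2}$)
$X{\left(y \right)} = -12$
$Q{\left(k \right)} = k$
$\left(z + \left(\frac{N{\left(-2,5 \right)}}{Q{\left(1 \right)}} + \frac{24}{X{\left(-3 \right)}}\right)\right)^{2} = \left(8 + \left(\frac{5 \left(1 + \left(-2\right)^{2}\right)}{1} + \frac{24}{-12}\right)\right)^{2} = \left(8 + \left(5 \left(1 + 4\right) 1 + 24 \left(- \frac{1}{12}\right)\right)\right)^{2} = \left(8 - \left(2 - 5 \cdot 5 \cdot 1\right)\right)^{2} = \left(8 + \left(25 \cdot 1 - 2\right)\right)^{2} = \left(8 + \left(25 - 2\right)\right)^{2} = \left(8 + 23\right)^{2} = 31^{2} = 961$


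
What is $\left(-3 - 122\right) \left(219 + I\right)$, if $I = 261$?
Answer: $-60000$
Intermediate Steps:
$\left(-3 - 122\right) \left(219 + I\right) = \left(-3 - 122\right) \left(219 + 261\right) = \left(-125\right) 480 = -60000$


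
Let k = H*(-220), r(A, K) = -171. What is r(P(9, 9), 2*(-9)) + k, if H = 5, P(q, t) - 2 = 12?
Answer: -1271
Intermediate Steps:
P(q, t) = 14 (P(q, t) = 2 + 12 = 14)
k = -1100 (k = 5*(-220) = -1100)
r(P(9, 9), 2*(-9)) + k = -171 - 1100 = -1271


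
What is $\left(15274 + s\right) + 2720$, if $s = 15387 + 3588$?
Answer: $36969$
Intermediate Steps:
$s = 18975$
$\left(15274 + s\right) + 2720 = \left(15274 + 18975\right) + 2720 = 34249 + 2720 = 36969$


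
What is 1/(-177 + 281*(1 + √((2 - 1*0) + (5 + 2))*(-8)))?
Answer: -1/6640 ≈ -0.00015060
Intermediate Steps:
1/(-177 + 281*(1 + √((2 - 1*0) + (5 + 2))*(-8))) = 1/(-177 + 281*(1 + √((2 + 0) + 7)*(-8))) = 1/(-177 + 281*(1 + √(2 + 7)*(-8))) = 1/(-177 + 281*(1 + √9*(-8))) = 1/(-177 + 281*(1 + 3*(-8))) = 1/(-177 + 281*(1 - 24)) = 1/(-177 + 281*(-23)) = 1/(-177 - 6463) = 1/(-6640) = -1/6640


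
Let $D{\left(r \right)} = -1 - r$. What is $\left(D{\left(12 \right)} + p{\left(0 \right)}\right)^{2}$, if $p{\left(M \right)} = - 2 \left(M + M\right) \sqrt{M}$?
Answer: $169$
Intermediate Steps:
$p{\left(M \right)} = - 4 M^{\frac{3}{2}}$ ($p{\left(M \right)} = - 2 \cdot 2 M \sqrt{M} = - 4 M \sqrt{M} = - 4 M^{\frac{3}{2}}$)
$\left(D{\left(12 \right)} + p{\left(0 \right)}\right)^{2} = \left(\left(-1 - 12\right) - 4 \cdot 0^{\frac{3}{2}}\right)^{2} = \left(\left(-1 - 12\right) - 0\right)^{2} = \left(-13 + 0\right)^{2} = \left(-13\right)^{2} = 169$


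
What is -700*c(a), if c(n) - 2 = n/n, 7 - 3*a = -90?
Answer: -2100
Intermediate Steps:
a = 97/3 (a = 7/3 - ⅓*(-90) = 7/3 + 30 = 97/3 ≈ 32.333)
c(n) = 3 (c(n) = 2 + n/n = 2 + 1 = 3)
-700*c(a) = -700*3 = -2100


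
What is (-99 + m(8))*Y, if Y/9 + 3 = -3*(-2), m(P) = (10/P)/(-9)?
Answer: -10707/4 ≈ -2676.8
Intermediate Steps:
m(P) = -10/(9*P) (m(P) = (10/P)*(-1/9) = -10/(9*P))
Y = 27 (Y = -27 + 9*(-3*(-2)) = -27 + 9*6 = -27 + 54 = 27)
(-99 + m(8))*Y = (-99 - 10/9/8)*27 = (-99 - 10/9*1/8)*27 = (-99 - 5/36)*27 = -3569/36*27 = -10707/4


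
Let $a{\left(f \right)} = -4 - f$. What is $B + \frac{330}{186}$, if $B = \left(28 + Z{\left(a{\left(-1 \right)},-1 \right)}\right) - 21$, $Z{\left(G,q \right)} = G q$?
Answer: $\frac{365}{31} \approx 11.774$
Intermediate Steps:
$B = 10$ ($B = \left(28 + \left(-4 - -1\right) \left(-1\right)\right) - 21 = \left(28 + \left(-4 + 1\right) \left(-1\right)\right) - 21 = \left(28 - -3\right) - 21 = \left(28 + 3\right) - 21 = 31 - 21 = 10$)
$B + \frac{330}{186} = 10 + \frac{330}{186} = 10 + 330 \cdot \frac{1}{186} = 10 + \frac{55}{31} = \frac{365}{31}$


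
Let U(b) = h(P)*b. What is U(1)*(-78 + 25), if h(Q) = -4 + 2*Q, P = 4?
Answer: -212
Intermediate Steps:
U(b) = 4*b (U(b) = (-4 + 2*4)*b = (-4 + 8)*b = 4*b)
U(1)*(-78 + 25) = (4*1)*(-78 + 25) = 4*(-53) = -212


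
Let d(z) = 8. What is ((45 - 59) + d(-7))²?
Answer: 36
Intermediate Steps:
((45 - 59) + d(-7))² = ((45 - 59) + 8)² = (-14 + 8)² = (-6)² = 36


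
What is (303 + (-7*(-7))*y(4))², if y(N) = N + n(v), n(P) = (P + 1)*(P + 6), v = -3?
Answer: 42025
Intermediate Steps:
n(P) = (1 + P)*(6 + P)
y(N) = -6 + N (y(N) = N + (6 + (-3)² + 7*(-3)) = N + (6 + 9 - 21) = N - 6 = -6 + N)
(303 + (-7*(-7))*y(4))² = (303 + (-7*(-7))*(-6 + 4))² = (303 + 49*(-2))² = (303 - 98)² = 205² = 42025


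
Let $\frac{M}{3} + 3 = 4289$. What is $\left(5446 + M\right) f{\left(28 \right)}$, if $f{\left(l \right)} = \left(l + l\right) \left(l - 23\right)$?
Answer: $5125120$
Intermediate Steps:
$M = 12858$ ($M = -9 + 3 \cdot 4289 = -9 + 12867 = 12858$)
$f{\left(l \right)} = 2 l \left(-23 + l\right)$
$\left(5446 + M\right) f{\left(28 \right)} = \left(5446 + 12858\right) 2 \cdot 28 \left(-23 + 28\right) = 18304 \cdot 2 \cdot 28 \cdot 5 = 18304 \cdot 280 = 5125120$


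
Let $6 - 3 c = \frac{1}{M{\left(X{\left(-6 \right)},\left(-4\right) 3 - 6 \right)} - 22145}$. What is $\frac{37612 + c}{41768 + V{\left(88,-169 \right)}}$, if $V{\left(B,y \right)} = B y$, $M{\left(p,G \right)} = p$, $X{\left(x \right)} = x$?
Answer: $\frac{2499563143}{1787319888} \approx 1.3985$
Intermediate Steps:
$c = \frac{132907}{66453}$ ($c = 2 - \frac{1}{3 \left(-6 - 22145\right)} = 2 - \frac{1}{3 \left(-22151\right)} = 2 - - \frac{1}{66453} = 2 + \frac{1}{66453} = \frac{132907}{66453} \approx 2.0$)
$\frac{37612 + c}{41768 + V{\left(88,-169 \right)}} = \frac{37612 + \frac{132907}{66453}}{41768 + 88 \left(-169\right)} = \frac{2499563143}{66453 \left(41768 - 14872\right)} = \frac{2499563143}{66453 \cdot 26896} = \frac{2499563143}{66453} \cdot \frac{1}{26896} = \frac{2499563143}{1787319888}$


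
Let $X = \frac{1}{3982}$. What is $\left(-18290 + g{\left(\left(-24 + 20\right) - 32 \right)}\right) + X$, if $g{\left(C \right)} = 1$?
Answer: $- \frac{72826797}{3982} \approx -18289.0$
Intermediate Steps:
$X = \frac{1}{3982} \approx 0.00025113$
$\left(-18290 + g{\left(\left(-24 + 20\right) - 32 \right)}\right) + X = \left(-18290 + 1\right) + \frac{1}{3982} = -18289 + \frac{1}{3982} = - \frac{72826797}{3982}$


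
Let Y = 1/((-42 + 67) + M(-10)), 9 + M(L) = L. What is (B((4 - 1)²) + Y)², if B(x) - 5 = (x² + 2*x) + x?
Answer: 461041/36 ≈ 12807.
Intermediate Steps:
B(x) = 5 + x² + 3*x (B(x) = 5 + ((x² + 2*x) + x) = 5 + (x² + 3*x) = 5 + x² + 3*x)
M(L) = -9 + L
Y = ⅙ (Y = 1/((-42 + 67) + (-9 - 10)) = 1/(25 - 19) = 1/6 = ⅙ ≈ 0.16667)
(B((4 - 1)²) + Y)² = ((5 + ((4 - 1)²)² + 3*(4 - 1)²) + ⅙)² = ((5 + (3²)² + 3*3²) + ⅙)² = ((5 + 9² + 3*9) + ⅙)² = ((5 + 81 + 27) + ⅙)² = (113 + ⅙)² = (679/6)² = 461041/36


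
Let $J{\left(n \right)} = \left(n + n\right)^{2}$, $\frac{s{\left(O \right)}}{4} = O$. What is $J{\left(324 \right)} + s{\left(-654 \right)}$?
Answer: $417288$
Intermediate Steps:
$s{\left(O \right)} = 4 O$
$J{\left(n \right)} = 4 n^{2}$ ($J{\left(n \right)} = \left(2 n\right)^{2} = 4 n^{2}$)
$J{\left(324 \right)} + s{\left(-654 \right)} = 4 \cdot 324^{2} + 4 \left(-654\right) = 4 \cdot 104976 - 2616 = 419904 - 2616 = 417288$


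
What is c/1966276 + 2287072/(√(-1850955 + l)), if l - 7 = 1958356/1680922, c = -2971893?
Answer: -2971893/1966276 - 1143536*I*√52298480056457554/155564862785 ≈ -1.5114 - 1681.1*I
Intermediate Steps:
l = 6862405/840461 (l = 7 + 1958356/1680922 = 7 + 1958356*(1/1680922) = 7 + 979178/840461 = 6862405/840461 ≈ 8.1651)
c/1966276 + 2287072/(√(-1850955 + l)) = -2971893/1966276 + 2287072/(√(-1850955 + 6862405/840461)) = -2971893*1/1966276 + 2287072/(√(-1555648627850/840461)) = -2971893/1966276 + 2287072/((5*I*√52298480056457554/840461)) = -2971893/1966276 + 2287072*(-I*√52298480056457554/311129725570) = -2971893/1966276 - 1143536*I*√52298480056457554/155564862785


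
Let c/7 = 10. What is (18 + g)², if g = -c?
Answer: 2704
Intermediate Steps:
c = 70 (c = 7*10 = 70)
g = -70 (g = -1*70 = -70)
(18 + g)² = (18 - 70)² = (-52)² = 2704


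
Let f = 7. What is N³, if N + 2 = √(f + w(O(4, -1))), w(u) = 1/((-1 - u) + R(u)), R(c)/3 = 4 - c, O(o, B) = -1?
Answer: -252/5 + 286*√1590/225 ≈ 0.28531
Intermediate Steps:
R(c) = 12 - 3*c (R(c) = 3*(4 - c) = 12 - 3*c)
w(u) = 1/(11 - 4*u) (w(u) = 1/((-1 - u) + (12 - 3*u)) = 1/(11 - 4*u))
N = -2 + √1590/15 (N = -2 + √(7 - 1/(-11 + 4*(-1))) = -2 + √(7 - 1/(-11 - 4)) = -2 + √(7 - 1/(-15)) = -2 + √(7 - 1*(-1/15)) = -2 + √(7 + 1/15) = -2 + √(106/15) = -2 + √1590/15 ≈ 0.65832)
N³ = (-2 + √1590/15)³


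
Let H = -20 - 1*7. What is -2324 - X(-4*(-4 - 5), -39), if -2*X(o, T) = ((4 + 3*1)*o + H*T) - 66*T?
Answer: -769/2 ≈ -384.50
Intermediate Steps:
H = -27 (H = -20 - 7 = -27)
X(o, T) = -7*o/2 + 93*T/2 (X(o, T) = -(((4 + 3*1)*o - 27*T) - 66*T)/2 = -(((4 + 3)*o - 27*T) - 66*T)/2 = -((7*o - 27*T) - 66*T)/2 = -((-27*T + 7*o) - 66*T)/2 = -(-93*T + 7*o)/2 = -7*o/2 + 93*T/2)
-2324 - X(-4*(-4 - 5), -39) = -2324 - (-(-14)*(-4 - 5) + (93/2)*(-39)) = -2324 - (-(-14)*(-9) - 3627/2) = -2324 - (-7/2*36 - 3627/2) = -2324 - (-126 - 3627/2) = -2324 - 1*(-3879/2) = -2324 + 3879/2 = -769/2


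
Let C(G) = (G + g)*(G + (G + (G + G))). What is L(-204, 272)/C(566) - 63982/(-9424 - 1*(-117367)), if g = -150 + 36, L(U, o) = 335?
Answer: -65438411191/110461094304 ≈ -0.59241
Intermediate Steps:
g = -114
C(G) = 4*G*(-114 + G) (C(G) = (G - 114)*(G + (G + (G + G))) = (-114 + G)*(G + (G + 2*G)) = (-114 + G)*(G + 3*G) = (-114 + G)*(4*G) = 4*G*(-114 + G))
L(-204, 272)/C(566) - 63982/(-9424 - 1*(-117367)) = 335/((4*566*(-114 + 566))) - 63982/(-9424 - 1*(-117367)) = 335/((4*566*452)) - 63982/(-9424 + 117367) = 335/1023328 - 63982/107943 = -65438411191/110461094304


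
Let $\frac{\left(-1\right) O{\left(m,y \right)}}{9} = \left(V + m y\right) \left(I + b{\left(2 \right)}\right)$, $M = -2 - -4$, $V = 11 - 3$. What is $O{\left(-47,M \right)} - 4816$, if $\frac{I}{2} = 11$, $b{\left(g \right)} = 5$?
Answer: $16082$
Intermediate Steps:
$V = 8$
$M = 2$ ($M = -2 + 4 = 2$)
$I = 22$ ($I = 2 \cdot 11 = 22$)
$O{\left(m,y \right)} = -1944 - 243 m y$ ($O{\left(m,y \right)} = - 9 \left(8 + m y\right) \left(22 + 5\right) = - 9 \left(8 + m y\right) 27 = - 9 \left(216 + 27 m y\right) = -1944 - 243 m y$)
$O{\left(-47,M \right)} - 4816 = \left(-1944 - \left(-11421\right) 2\right) - 4816 = \left(-1944 + 22842\right) - 4816 = 20898 - 4816 = 16082$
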